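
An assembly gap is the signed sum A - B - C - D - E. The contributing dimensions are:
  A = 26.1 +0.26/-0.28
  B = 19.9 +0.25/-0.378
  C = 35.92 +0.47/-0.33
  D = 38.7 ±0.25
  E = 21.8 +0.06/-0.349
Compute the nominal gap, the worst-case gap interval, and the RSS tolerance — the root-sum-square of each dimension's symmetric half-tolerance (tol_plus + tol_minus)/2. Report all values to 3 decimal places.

Stack each dimension's contribution:
  +A: nom +26.100 → Σnom=26.100; wc +0.260/-0.280 → slack +0.260/-0.280; half-tol=0.270, Σhalf²=0.072900
  -B: nom -19.900 → Σnom=6.200; wc +0.378/-0.250 → slack +0.638/-0.530; half-tol=0.314, Σhalf²=0.171496
  -C: nom -35.920 → Σnom=-29.720; wc +0.330/-0.470 → slack +0.968/-1.000; half-tol=0.400, Σhalf²=0.331496
  -D: nom -38.700 → Σnom=-68.420; wc +0.250/-0.250 → slack +1.218/-1.250; half-tol=0.250, Σhalf²=0.393996
  -E: nom -21.800 → Σnom=-90.220; wc +0.349/-0.060 → slack +1.567/-1.310; half-tol=0.204, Σhalf²=0.435816
Nominal = -90.220. Worst-case = [-90.220 - 1.310, -90.220 + 1.567] = [-91.530, -88.653]. RSS = √0.435816 = 0.660.

nominal=-90.220 wc=[-91.530,-88.653] rss=0.660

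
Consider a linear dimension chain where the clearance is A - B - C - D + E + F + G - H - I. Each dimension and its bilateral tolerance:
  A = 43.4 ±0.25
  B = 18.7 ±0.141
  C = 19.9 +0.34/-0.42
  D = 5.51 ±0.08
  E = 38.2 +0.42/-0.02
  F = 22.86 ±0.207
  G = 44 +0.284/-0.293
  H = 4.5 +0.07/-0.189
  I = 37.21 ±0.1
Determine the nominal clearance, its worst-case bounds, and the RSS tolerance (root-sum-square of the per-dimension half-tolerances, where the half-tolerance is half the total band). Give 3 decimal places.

nominal=62.640 wc=[61.139,64.731] rss=0.659

Stack each dimension's contribution:
  +A: nom +43.400 → Σnom=43.400; wc +0.250/-0.250 → slack +0.250/-0.250; half-tol=0.250, Σhalf²=0.062500
  -B: nom -18.700 → Σnom=24.700; wc +0.141/-0.141 → slack +0.391/-0.391; half-tol=0.141, Σhalf²=0.082381
  -C: nom -19.900 → Σnom=4.800; wc +0.420/-0.340 → slack +0.811/-0.731; half-tol=0.380, Σhalf²=0.226781
  -D: nom -5.510 → Σnom=-0.710; wc +0.080/-0.080 → slack +0.891/-0.811; half-tol=0.080, Σhalf²=0.233181
  +E: nom +38.200 → Σnom=37.490; wc +0.420/-0.020 → slack +1.311/-0.831; half-tol=0.220, Σhalf²=0.281581
  +F: nom +22.860 → Σnom=60.350; wc +0.207/-0.207 → slack +1.518/-1.038; half-tol=0.207, Σhalf²=0.324430
  +G: nom +44.000 → Σnom=104.350; wc +0.284/-0.293 → slack +1.802/-1.331; half-tol=0.288, Σhalf²=0.407662
  -H: nom -4.500 → Σnom=99.850; wc +0.189/-0.070 → slack +1.991/-1.401; half-tol=0.130, Σhalf²=0.424432
  -I: nom -37.210 → Σnom=62.640; wc +0.100/-0.100 → slack +2.091/-1.501; half-tol=0.100, Σhalf²=0.434432
Nominal = 62.640. Worst-case = [62.640 - 1.501, 62.640 + 2.091] = [61.139, 64.731]. RSS = √0.434432 = 0.659.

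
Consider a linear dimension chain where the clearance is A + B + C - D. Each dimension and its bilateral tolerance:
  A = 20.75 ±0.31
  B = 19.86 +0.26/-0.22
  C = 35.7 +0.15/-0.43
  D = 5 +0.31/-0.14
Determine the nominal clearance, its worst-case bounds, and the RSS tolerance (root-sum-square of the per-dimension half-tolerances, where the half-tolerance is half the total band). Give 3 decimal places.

Stack each dimension's contribution:
  +A: nom +20.750 → Σnom=20.750; wc +0.310/-0.310 → slack +0.310/-0.310; half-tol=0.310, Σhalf²=0.096100
  +B: nom +19.860 → Σnom=40.610; wc +0.260/-0.220 → slack +0.570/-0.530; half-tol=0.240, Σhalf²=0.153700
  +C: nom +35.700 → Σnom=76.310; wc +0.150/-0.430 → slack +0.720/-0.960; half-tol=0.290, Σhalf²=0.237800
  -D: nom -5.000 → Σnom=71.310; wc +0.140/-0.310 → slack +0.860/-1.270; half-tol=0.225, Σhalf²=0.288425
Nominal = 71.310. Worst-case = [71.310 - 1.270, 71.310 + 0.860] = [70.040, 72.170]. RSS = √0.288425 = 0.537.

nominal=71.310 wc=[70.040,72.170] rss=0.537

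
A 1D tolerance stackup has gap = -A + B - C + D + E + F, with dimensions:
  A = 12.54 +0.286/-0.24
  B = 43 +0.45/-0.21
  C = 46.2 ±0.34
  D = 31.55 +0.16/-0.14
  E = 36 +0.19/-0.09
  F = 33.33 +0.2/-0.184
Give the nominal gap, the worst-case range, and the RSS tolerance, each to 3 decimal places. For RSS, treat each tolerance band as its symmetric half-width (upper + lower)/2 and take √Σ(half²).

Stack each dimension's contribution:
  -A: nom -12.540 → Σnom=-12.540; wc +0.240/-0.286 → slack +0.240/-0.286; half-tol=0.263, Σhalf²=0.069169
  +B: nom +43.000 → Σnom=30.460; wc +0.450/-0.210 → slack +0.690/-0.496; half-tol=0.330, Σhalf²=0.178069
  -C: nom -46.200 → Σnom=-15.740; wc +0.340/-0.340 → slack +1.030/-0.836; half-tol=0.340, Σhalf²=0.293669
  +D: nom +31.550 → Σnom=15.810; wc +0.160/-0.140 → slack +1.190/-0.976; half-tol=0.150, Σhalf²=0.316169
  +E: nom +36.000 → Σnom=51.810; wc +0.190/-0.090 → slack +1.380/-1.066; half-tol=0.140, Σhalf²=0.335769
  +F: nom +33.330 → Σnom=85.140; wc +0.200/-0.184 → slack +1.580/-1.250; half-tol=0.192, Σhalf²=0.372633
Nominal = 85.140. Worst-case = [85.140 - 1.250, 85.140 + 1.580] = [83.890, 86.720]. RSS = √0.372633 = 0.610.

nominal=85.140 wc=[83.890,86.720] rss=0.610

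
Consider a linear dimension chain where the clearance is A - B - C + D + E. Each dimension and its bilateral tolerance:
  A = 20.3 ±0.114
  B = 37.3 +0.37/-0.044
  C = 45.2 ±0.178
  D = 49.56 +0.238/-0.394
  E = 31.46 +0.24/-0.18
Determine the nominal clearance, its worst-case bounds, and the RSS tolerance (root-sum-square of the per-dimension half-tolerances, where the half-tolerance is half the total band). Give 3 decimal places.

Stack each dimension's contribution:
  +A: nom +20.300 → Σnom=20.300; wc +0.114/-0.114 → slack +0.114/-0.114; half-tol=0.114, Σhalf²=0.012996
  -B: nom -37.300 → Σnom=-17.000; wc +0.044/-0.370 → slack +0.158/-0.484; half-tol=0.207, Σhalf²=0.055845
  -C: nom -45.200 → Σnom=-62.200; wc +0.178/-0.178 → slack +0.336/-0.662; half-tol=0.178, Σhalf²=0.087529
  +D: nom +49.560 → Σnom=-12.640; wc +0.238/-0.394 → slack +0.574/-1.056; half-tol=0.316, Σhalf²=0.187385
  +E: nom +31.460 → Σnom=18.820; wc +0.240/-0.180 → slack +0.814/-1.236; half-tol=0.210, Σhalf²=0.231485
Nominal = 18.820. Worst-case = [18.820 - 1.236, 18.820 + 0.814] = [17.584, 19.634]. RSS = √0.231485 = 0.481.

nominal=18.820 wc=[17.584,19.634] rss=0.481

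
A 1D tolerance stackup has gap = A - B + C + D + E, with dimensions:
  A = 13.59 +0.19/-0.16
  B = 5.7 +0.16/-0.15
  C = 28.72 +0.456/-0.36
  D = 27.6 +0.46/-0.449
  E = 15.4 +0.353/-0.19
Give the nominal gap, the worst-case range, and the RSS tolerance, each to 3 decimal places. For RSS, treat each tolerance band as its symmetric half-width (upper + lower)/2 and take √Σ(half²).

Stack each dimension's contribution:
  +A: nom +13.590 → Σnom=13.590; wc +0.190/-0.160 → slack +0.190/-0.160; half-tol=0.175, Σhalf²=0.030625
  -B: nom -5.700 → Σnom=7.890; wc +0.150/-0.160 → slack +0.340/-0.320; half-tol=0.155, Σhalf²=0.054650
  +C: nom +28.720 → Σnom=36.610; wc +0.456/-0.360 → slack +0.796/-0.680; half-tol=0.408, Σhalf²=0.221114
  +D: nom +27.600 → Σnom=64.210; wc +0.460/-0.449 → slack +1.256/-1.129; half-tol=0.455, Σhalf²=0.427684
  +E: nom +15.400 → Σnom=79.610; wc +0.353/-0.190 → slack +1.609/-1.319; half-tol=0.271, Σhalf²=0.501397
Nominal = 79.610. Worst-case = [79.610 - 1.319, 79.610 + 1.609] = [78.291, 81.219]. RSS = √0.501397 = 0.708.

nominal=79.610 wc=[78.291,81.219] rss=0.708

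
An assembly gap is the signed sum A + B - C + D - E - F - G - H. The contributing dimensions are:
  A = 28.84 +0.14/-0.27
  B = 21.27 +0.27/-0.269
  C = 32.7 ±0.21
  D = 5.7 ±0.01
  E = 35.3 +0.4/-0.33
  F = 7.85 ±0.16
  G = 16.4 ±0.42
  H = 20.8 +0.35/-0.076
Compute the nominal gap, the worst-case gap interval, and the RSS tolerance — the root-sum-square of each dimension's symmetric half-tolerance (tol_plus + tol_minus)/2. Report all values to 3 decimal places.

Stack each dimension's contribution:
  +A: nom +28.840 → Σnom=28.840; wc +0.140/-0.270 → slack +0.140/-0.270; half-tol=0.205, Σhalf²=0.042025
  +B: nom +21.270 → Σnom=50.110; wc +0.270/-0.269 → slack +0.410/-0.539; half-tol=0.270, Σhalf²=0.114655
  -C: nom -32.700 → Σnom=17.410; wc +0.210/-0.210 → slack +0.620/-0.749; half-tol=0.210, Σhalf²=0.158755
  +D: nom +5.700 → Σnom=23.110; wc +0.010/-0.010 → slack +0.630/-0.759; half-tol=0.010, Σhalf²=0.158855
  -E: nom -35.300 → Σnom=-12.190; wc +0.330/-0.400 → slack +0.960/-1.159; half-tol=0.365, Σhalf²=0.292080
  -F: nom -7.850 → Σnom=-20.040; wc +0.160/-0.160 → slack +1.120/-1.319; half-tol=0.160, Σhalf²=0.317680
  -G: nom -16.400 → Σnom=-36.440; wc +0.420/-0.420 → slack +1.540/-1.739; half-tol=0.420, Σhalf²=0.494080
  -H: nom -20.800 → Σnom=-57.240; wc +0.076/-0.350 → slack +1.616/-2.089; half-tol=0.213, Σhalf²=0.539449
Nominal = -57.240. Worst-case = [-57.240 - 2.089, -57.240 + 1.616] = [-59.329, -55.624]. RSS = √0.539449 = 0.734.

nominal=-57.240 wc=[-59.329,-55.624] rss=0.734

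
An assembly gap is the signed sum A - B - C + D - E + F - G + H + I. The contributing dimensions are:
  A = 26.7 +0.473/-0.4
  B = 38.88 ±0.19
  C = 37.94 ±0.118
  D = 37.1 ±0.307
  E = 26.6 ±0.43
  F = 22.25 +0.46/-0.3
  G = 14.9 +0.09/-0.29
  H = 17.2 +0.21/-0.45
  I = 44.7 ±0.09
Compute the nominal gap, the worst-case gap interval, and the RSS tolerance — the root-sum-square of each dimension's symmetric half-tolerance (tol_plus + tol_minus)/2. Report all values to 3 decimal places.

Stack each dimension's contribution:
  +A: nom +26.700 → Σnom=26.700; wc +0.473/-0.400 → slack +0.473/-0.400; half-tol=0.436, Σhalf²=0.190532
  -B: nom -38.880 → Σnom=-12.180; wc +0.190/-0.190 → slack +0.663/-0.590; half-tol=0.190, Σhalf²=0.226632
  -C: nom -37.940 → Σnom=-50.120; wc +0.118/-0.118 → slack +0.781/-0.708; half-tol=0.118, Σhalf²=0.240556
  +D: nom +37.100 → Σnom=-13.020; wc +0.307/-0.307 → slack +1.088/-1.015; half-tol=0.307, Σhalf²=0.334805
  -E: nom -26.600 → Σnom=-39.620; wc +0.430/-0.430 → slack +1.518/-1.445; half-tol=0.430, Σhalf²=0.519705
  +F: nom +22.250 → Σnom=-17.370; wc +0.460/-0.300 → slack +1.978/-1.745; half-tol=0.380, Σhalf²=0.664105
  -G: nom -14.900 → Σnom=-32.270; wc +0.290/-0.090 → slack +2.268/-1.835; half-tol=0.190, Σhalf²=0.700205
  +H: nom +17.200 → Σnom=-15.070; wc +0.210/-0.450 → slack +2.478/-2.285; half-tol=0.330, Σhalf²=0.809105
  +I: nom +44.700 → Σnom=29.630; wc +0.090/-0.090 → slack +2.568/-2.375; half-tol=0.090, Σhalf²=0.817205
Nominal = 29.630. Worst-case = [29.630 - 2.375, 29.630 + 2.568] = [27.255, 32.198]. RSS = √0.817205 = 0.904.

nominal=29.630 wc=[27.255,32.198] rss=0.904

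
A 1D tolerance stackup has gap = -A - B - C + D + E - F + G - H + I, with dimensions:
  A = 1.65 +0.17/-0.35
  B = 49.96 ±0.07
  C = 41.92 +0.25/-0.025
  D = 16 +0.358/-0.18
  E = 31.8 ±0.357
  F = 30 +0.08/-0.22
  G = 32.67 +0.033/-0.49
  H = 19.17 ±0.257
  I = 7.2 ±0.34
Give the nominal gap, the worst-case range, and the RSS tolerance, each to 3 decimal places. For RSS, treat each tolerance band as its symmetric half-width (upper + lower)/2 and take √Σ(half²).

nominal=-55.030 wc=[-57.224,-53.020] rss=0.751

Stack each dimension's contribution:
  -A: nom -1.650 → Σnom=-1.650; wc +0.350/-0.170 → slack +0.350/-0.170; half-tol=0.260, Σhalf²=0.067600
  -B: nom -49.960 → Σnom=-51.610; wc +0.070/-0.070 → slack +0.420/-0.240; half-tol=0.070, Σhalf²=0.072500
  -C: nom -41.920 → Σnom=-93.530; wc +0.025/-0.250 → slack +0.445/-0.490; half-tol=0.138, Σhalf²=0.091406
  +D: nom +16.000 → Σnom=-77.530; wc +0.358/-0.180 → slack +0.803/-0.670; half-tol=0.269, Σhalf²=0.163767
  +E: nom +31.800 → Σnom=-45.730; wc +0.357/-0.357 → slack +1.160/-1.027; half-tol=0.357, Σhalf²=0.291216
  -F: nom -30.000 → Σnom=-75.730; wc +0.220/-0.080 → slack +1.380/-1.107; half-tol=0.150, Σhalf²=0.313716
  +G: nom +32.670 → Σnom=-43.060; wc +0.033/-0.490 → slack +1.413/-1.597; half-tol=0.262, Σhalf²=0.382099
  -H: nom -19.170 → Σnom=-62.230; wc +0.257/-0.257 → slack +1.670/-1.854; half-tol=0.257, Σhalf²=0.448148
  +I: nom +7.200 → Σnom=-55.030; wc +0.340/-0.340 → slack +2.010/-2.194; half-tol=0.340, Σhalf²=0.563748
Nominal = -55.030. Worst-case = [-55.030 - 2.194, -55.030 + 2.010] = [-57.224, -53.020]. RSS = √0.563748 = 0.751.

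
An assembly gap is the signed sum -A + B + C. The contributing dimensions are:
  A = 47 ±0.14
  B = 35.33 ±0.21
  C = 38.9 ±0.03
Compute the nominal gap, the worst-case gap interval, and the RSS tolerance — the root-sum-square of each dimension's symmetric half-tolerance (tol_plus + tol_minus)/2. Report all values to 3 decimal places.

Stack each dimension's contribution:
  -A: nom -47.000 → Σnom=-47.000; wc +0.140/-0.140 → slack +0.140/-0.140; half-tol=0.140, Σhalf²=0.019600
  +B: nom +35.330 → Σnom=-11.670; wc +0.210/-0.210 → slack +0.350/-0.350; half-tol=0.210, Σhalf²=0.063700
  +C: nom +38.900 → Σnom=27.230; wc +0.030/-0.030 → slack +0.380/-0.380; half-tol=0.030, Σhalf²=0.064600
Nominal = 27.230. Worst-case = [27.230 - 0.380, 27.230 + 0.380] = [26.850, 27.610]. RSS = √0.064600 = 0.254.

nominal=27.230 wc=[26.850,27.610] rss=0.254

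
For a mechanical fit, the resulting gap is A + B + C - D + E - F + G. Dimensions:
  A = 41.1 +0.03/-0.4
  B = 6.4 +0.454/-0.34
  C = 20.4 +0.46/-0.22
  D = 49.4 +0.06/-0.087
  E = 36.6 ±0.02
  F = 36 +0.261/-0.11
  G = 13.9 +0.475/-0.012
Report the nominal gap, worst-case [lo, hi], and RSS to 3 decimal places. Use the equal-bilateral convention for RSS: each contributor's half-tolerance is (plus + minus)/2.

nominal=33.000 wc=[31.687,34.636] rss=0.647

Stack each dimension's contribution:
  +A: nom +41.100 → Σnom=41.100; wc +0.030/-0.400 → slack +0.030/-0.400; half-tol=0.215, Σhalf²=0.046225
  +B: nom +6.400 → Σnom=47.500; wc +0.454/-0.340 → slack +0.484/-0.740; half-tol=0.397, Σhalf²=0.203834
  +C: nom +20.400 → Σnom=67.900; wc +0.460/-0.220 → slack +0.944/-0.960; half-tol=0.340, Σhalf²=0.319434
  -D: nom -49.400 → Σnom=18.500; wc +0.087/-0.060 → slack +1.031/-1.020; half-tol=0.073, Σhalf²=0.324836
  +E: nom +36.600 → Σnom=55.100; wc +0.020/-0.020 → slack +1.051/-1.040; half-tol=0.020, Σhalf²=0.325236
  -F: nom -36.000 → Σnom=19.100; wc +0.110/-0.261 → slack +1.161/-1.301; half-tol=0.185, Σhalf²=0.359647
  +G: nom +13.900 → Σnom=33.000; wc +0.475/-0.012 → slack +1.636/-1.313; half-tol=0.243, Σhalf²=0.418939
Nominal = 33.000. Worst-case = [33.000 - 1.313, 33.000 + 1.636] = [31.687, 34.636]. RSS = √0.418939 = 0.647.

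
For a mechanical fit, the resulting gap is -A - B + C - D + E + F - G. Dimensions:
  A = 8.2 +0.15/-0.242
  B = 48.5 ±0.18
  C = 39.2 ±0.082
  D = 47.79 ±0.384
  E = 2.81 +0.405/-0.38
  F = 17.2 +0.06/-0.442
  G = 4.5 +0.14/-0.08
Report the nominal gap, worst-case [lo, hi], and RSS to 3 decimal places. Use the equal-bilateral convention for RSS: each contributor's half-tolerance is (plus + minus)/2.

Stack each dimension's contribution:
  -A: nom -8.200 → Σnom=-8.200; wc +0.242/-0.150 → slack +0.242/-0.150; half-tol=0.196, Σhalf²=0.038416
  -B: nom -48.500 → Σnom=-56.700; wc +0.180/-0.180 → slack +0.422/-0.330; half-tol=0.180, Σhalf²=0.070816
  +C: nom +39.200 → Σnom=-17.500; wc +0.082/-0.082 → slack +0.504/-0.412; half-tol=0.082, Σhalf²=0.077540
  -D: nom -47.790 → Σnom=-65.290; wc +0.384/-0.384 → slack +0.888/-0.796; half-tol=0.384, Σhalf²=0.224996
  +E: nom +2.810 → Σnom=-62.480; wc +0.405/-0.380 → slack +1.293/-1.176; half-tol=0.393, Σhalf²=0.379052
  +F: nom +17.200 → Σnom=-45.280; wc +0.060/-0.442 → slack +1.353/-1.618; half-tol=0.251, Σhalf²=0.442053
  -G: nom -4.500 → Σnom=-49.780; wc +0.080/-0.140 → slack +1.433/-1.758; half-tol=0.110, Σhalf²=0.454153
Nominal = -49.780. Worst-case = [-49.780 - 1.758, -49.780 + 1.433] = [-51.538, -48.347]. RSS = √0.454153 = 0.674.

nominal=-49.780 wc=[-51.538,-48.347] rss=0.674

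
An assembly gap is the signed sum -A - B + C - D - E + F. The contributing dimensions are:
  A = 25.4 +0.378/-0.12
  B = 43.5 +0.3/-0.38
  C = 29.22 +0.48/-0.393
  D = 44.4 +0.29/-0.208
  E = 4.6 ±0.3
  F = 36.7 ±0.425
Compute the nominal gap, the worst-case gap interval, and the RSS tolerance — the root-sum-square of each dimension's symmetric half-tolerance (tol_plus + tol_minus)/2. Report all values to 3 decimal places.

nominal=-51.980 wc=[-54.066,-50.067] rss=0.837

Stack each dimension's contribution:
  -A: nom -25.400 → Σnom=-25.400; wc +0.120/-0.378 → slack +0.120/-0.378; half-tol=0.249, Σhalf²=0.062001
  -B: nom -43.500 → Σnom=-68.900; wc +0.380/-0.300 → slack +0.500/-0.678; half-tol=0.340, Σhalf²=0.177601
  +C: nom +29.220 → Σnom=-39.680; wc +0.480/-0.393 → slack +0.980/-1.071; half-tol=0.436, Σhalf²=0.368133
  -D: nom -44.400 → Σnom=-84.080; wc +0.208/-0.290 → slack +1.188/-1.361; half-tol=0.249, Σhalf²=0.430134
  -E: nom -4.600 → Σnom=-88.680; wc +0.300/-0.300 → slack +1.488/-1.661; half-tol=0.300, Σhalf²=0.520134
  +F: nom +36.700 → Σnom=-51.980; wc +0.425/-0.425 → slack +1.913/-2.086; half-tol=0.425, Σhalf²=0.700759
Nominal = -51.980. Worst-case = [-51.980 - 2.086, -51.980 + 1.913] = [-54.066, -50.067]. RSS = √0.700759 = 0.837.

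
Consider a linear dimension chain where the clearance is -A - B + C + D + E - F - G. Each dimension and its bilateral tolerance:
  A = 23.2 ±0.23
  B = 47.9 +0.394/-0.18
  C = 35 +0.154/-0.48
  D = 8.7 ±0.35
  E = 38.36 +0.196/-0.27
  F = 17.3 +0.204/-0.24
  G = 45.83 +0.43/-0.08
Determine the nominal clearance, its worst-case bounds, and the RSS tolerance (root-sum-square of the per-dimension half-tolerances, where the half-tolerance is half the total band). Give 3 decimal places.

Stack each dimension's contribution:
  -A: nom -23.200 → Σnom=-23.200; wc +0.230/-0.230 → slack +0.230/-0.230; half-tol=0.230, Σhalf²=0.052900
  -B: nom -47.900 → Σnom=-71.100; wc +0.180/-0.394 → slack +0.410/-0.624; half-tol=0.287, Σhalf²=0.135269
  +C: nom +35.000 → Σnom=-36.100; wc +0.154/-0.480 → slack +0.564/-1.104; half-tol=0.317, Σhalf²=0.235758
  +D: nom +8.700 → Σnom=-27.400; wc +0.350/-0.350 → slack +0.914/-1.454; half-tol=0.350, Σhalf²=0.358258
  +E: nom +38.360 → Σnom=10.960; wc +0.196/-0.270 → slack +1.110/-1.724; half-tol=0.233, Σhalf²=0.412547
  -F: nom -17.300 → Σnom=-6.340; wc +0.240/-0.204 → slack +1.350/-1.928; half-tol=0.222, Σhalf²=0.461831
  -G: nom -45.830 → Σnom=-52.170; wc +0.080/-0.430 → slack +1.430/-2.358; half-tol=0.255, Σhalf²=0.526856
Nominal = -52.170. Worst-case = [-52.170 - 2.358, -52.170 + 1.430] = [-54.528, -50.740]. RSS = √0.526856 = 0.726.

nominal=-52.170 wc=[-54.528,-50.740] rss=0.726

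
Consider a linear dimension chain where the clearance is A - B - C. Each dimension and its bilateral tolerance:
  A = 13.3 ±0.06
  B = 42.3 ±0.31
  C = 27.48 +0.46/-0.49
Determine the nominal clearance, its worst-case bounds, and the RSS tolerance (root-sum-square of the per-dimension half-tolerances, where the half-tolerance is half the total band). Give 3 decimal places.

nominal=-56.480 wc=[-57.310,-55.620] rss=0.570

Stack each dimension's contribution:
  +A: nom +13.300 → Σnom=13.300; wc +0.060/-0.060 → slack +0.060/-0.060; half-tol=0.060, Σhalf²=0.003600
  -B: nom -42.300 → Σnom=-29.000; wc +0.310/-0.310 → slack +0.370/-0.370; half-tol=0.310, Σhalf²=0.099700
  -C: nom -27.480 → Σnom=-56.480; wc +0.490/-0.460 → slack +0.860/-0.830; half-tol=0.475, Σhalf²=0.325325
Nominal = -56.480. Worst-case = [-56.480 - 0.830, -56.480 + 0.860] = [-57.310, -55.620]. RSS = √0.325325 = 0.570.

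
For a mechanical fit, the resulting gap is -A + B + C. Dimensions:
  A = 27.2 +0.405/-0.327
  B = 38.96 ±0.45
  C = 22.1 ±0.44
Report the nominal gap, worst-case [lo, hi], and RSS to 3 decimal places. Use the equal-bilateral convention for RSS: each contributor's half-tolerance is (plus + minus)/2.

nominal=33.860 wc=[32.565,35.077] rss=0.728

Stack each dimension's contribution:
  -A: nom -27.200 → Σnom=-27.200; wc +0.327/-0.405 → slack +0.327/-0.405; half-tol=0.366, Σhalf²=0.133956
  +B: nom +38.960 → Σnom=11.760; wc +0.450/-0.450 → slack +0.777/-0.855; half-tol=0.450, Σhalf²=0.336456
  +C: nom +22.100 → Σnom=33.860; wc +0.440/-0.440 → slack +1.217/-1.295; half-tol=0.440, Σhalf²=0.530056
Nominal = 33.860. Worst-case = [33.860 - 1.295, 33.860 + 1.217] = [32.565, 35.077]. RSS = √0.530056 = 0.728.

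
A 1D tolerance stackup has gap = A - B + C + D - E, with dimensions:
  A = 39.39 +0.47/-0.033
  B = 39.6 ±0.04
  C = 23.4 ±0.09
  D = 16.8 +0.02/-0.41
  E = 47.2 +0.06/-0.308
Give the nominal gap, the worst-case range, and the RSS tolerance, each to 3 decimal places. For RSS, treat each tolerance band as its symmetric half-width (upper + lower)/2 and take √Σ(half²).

nominal=-7.210 wc=[-7.843,-6.282] rss=0.391

Stack each dimension's contribution:
  +A: nom +39.390 → Σnom=39.390; wc +0.470/-0.033 → slack +0.470/-0.033; half-tol=0.252, Σhalf²=0.063252
  -B: nom -39.600 → Σnom=-0.210; wc +0.040/-0.040 → slack +0.510/-0.073; half-tol=0.040, Σhalf²=0.064852
  +C: nom +23.400 → Σnom=23.190; wc +0.090/-0.090 → slack +0.600/-0.163; half-tol=0.090, Σhalf²=0.072952
  +D: nom +16.800 → Σnom=39.990; wc +0.020/-0.410 → slack +0.620/-0.573; half-tol=0.215, Σhalf²=0.119177
  -E: nom -47.200 → Σnom=-7.210; wc +0.308/-0.060 → slack +0.928/-0.633; half-tol=0.184, Σhalf²=0.153033
Nominal = -7.210. Worst-case = [-7.210 - 0.633, -7.210 + 0.928] = [-7.843, -6.282]. RSS = √0.153033 = 0.391.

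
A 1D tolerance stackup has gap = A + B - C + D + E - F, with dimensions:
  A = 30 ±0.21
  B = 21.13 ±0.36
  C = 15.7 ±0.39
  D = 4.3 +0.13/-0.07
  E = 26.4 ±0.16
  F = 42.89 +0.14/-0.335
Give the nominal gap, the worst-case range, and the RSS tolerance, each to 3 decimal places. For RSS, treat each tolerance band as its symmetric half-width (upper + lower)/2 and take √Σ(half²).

nominal=23.240 wc=[21.910,24.825] rss=0.646

Stack each dimension's contribution:
  +A: nom +30.000 → Σnom=30.000; wc +0.210/-0.210 → slack +0.210/-0.210; half-tol=0.210, Σhalf²=0.044100
  +B: nom +21.130 → Σnom=51.130; wc +0.360/-0.360 → slack +0.570/-0.570; half-tol=0.360, Σhalf²=0.173700
  -C: nom -15.700 → Σnom=35.430; wc +0.390/-0.390 → slack +0.960/-0.960; half-tol=0.390, Σhalf²=0.325800
  +D: nom +4.300 → Σnom=39.730; wc +0.130/-0.070 → slack +1.090/-1.030; half-tol=0.100, Σhalf²=0.335800
  +E: nom +26.400 → Σnom=66.130; wc +0.160/-0.160 → slack +1.250/-1.190; half-tol=0.160, Σhalf²=0.361400
  -F: nom -42.890 → Σnom=23.240; wc +0.335/-0.140 → slack +1.585/-1.330; half-tol=0.238, Σhalf²=0.417806
Nominal = 23.240. Worst-case = [23.240 - 1.330, 23.240 + 1.585] = [21.910, 24.825]. RSS = √0.417806 = 0.646.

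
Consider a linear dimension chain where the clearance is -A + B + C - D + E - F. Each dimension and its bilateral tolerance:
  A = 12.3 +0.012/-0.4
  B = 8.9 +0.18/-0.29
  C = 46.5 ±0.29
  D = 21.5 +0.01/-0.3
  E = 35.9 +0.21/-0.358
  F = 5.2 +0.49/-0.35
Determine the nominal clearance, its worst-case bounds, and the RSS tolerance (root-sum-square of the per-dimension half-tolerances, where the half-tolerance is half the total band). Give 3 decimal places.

nominal=52.300 wc=[50.850,54.030] rss=0.680

Stack each dimension's contribution:
  -A: nom -12.300 → Σnom=-12.300; wc +0.400/-0.012 → slack +0.400/-0.012; half-tol=0.206, Σhalf²=0.042436
  +B: nom +8.900 → Σnom=-3.400; wc +0.180/-0.290 → slack +0.580/-0.302; half-tol=0.235, Σhalf²=0.097661
  +C: nom +46.500 → Σnom=43.100; wc +0.290/-0.290 → slack +0.870/-0.592; half-tol=0.290, Σhalf²=0.181761
  -D: nom -21.500 → Σnom=21.600; wc +0.300/-0.010 → slack +1.170/-0.602; half-tol=0.155, Σhalf²=0.205786
  +E: nom +35.900 → Σnom=57.500; wc +0.210/-0.358 → slack +1.380/-0.960; half-tol=0.284, Σhalf²=0.286442
  -F: nom -5.200 → Σnom=52.300; wc +0.350/-0.490 → slack +1.730/-1.450; half-tol=0.420, Σhalf²=0.462842
Nominal = 52.300. Worst-case = [52.300 - 1.450, 52.300 + 1.730] = [50.850, 54.030]. RSS = √0.462842 = 0.680.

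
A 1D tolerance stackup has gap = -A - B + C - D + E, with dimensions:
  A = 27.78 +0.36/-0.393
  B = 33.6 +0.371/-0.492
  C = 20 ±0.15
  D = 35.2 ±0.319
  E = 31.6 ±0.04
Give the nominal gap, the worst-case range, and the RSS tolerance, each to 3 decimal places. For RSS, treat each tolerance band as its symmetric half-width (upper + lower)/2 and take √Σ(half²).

nominal=-44.980 wc=[-46.220,-43.586] rss=0.674

Stack each dimension's contribution:
  -A: nom -27.780 → Σnom=-27.780; wc +0.393/-0.360 → slack +0.393/-0.360; half-tol=0.377, Σhalf²=0.141752
  -B: nom -33.600 → Σnom=-61.380; wc +0.492/-0.371 → slack +0.885/-0.731; half-tol=0.431, Σhalf²=0.327944
  +C: nom +20.000 → Σnom=-41.380; wc +0.150/-0.150 → slack +1.035/-0.881; half-tol=0.150, Σhalf²=0.350444
  -D: nom -35.200 → Σnom=-76.580; wc +0.319/-0.319 → slack +1.354/-1.200; half-tol=0.319, Σhalf²=0.452205
  +E: nom +31.600 → Σnom=-44.980; wc +0.040/-0.040 → slack +1.394/-1.240; half-tol=0.040, Σhalf²=0.453805
Nominal = -44.980. Worst-case = [-44.980 - 1.240, -44.980 + 1.394] = [-46.220, -43.586]. RSS = √0.453805 = 0.674.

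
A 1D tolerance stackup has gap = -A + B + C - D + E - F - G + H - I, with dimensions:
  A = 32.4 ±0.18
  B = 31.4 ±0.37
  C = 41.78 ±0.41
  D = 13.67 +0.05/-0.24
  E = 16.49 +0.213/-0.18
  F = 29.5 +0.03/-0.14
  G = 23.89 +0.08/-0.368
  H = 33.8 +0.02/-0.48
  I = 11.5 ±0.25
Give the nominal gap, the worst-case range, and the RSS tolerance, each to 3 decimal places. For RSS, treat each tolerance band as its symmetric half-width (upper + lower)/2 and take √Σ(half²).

Stack each dimension's contribution:
  -A: nom -32.400 → Σnom=-32.400; wc +0.180/-0.180 → slack +0.180/-0.180; half-tol=0.180, Σhalf²=0.032400
  +B: nom +31.400 → Σnom=-1.000; wc +0.370/-0.370 → slack +0.550/-0.550; half-tol=0.370, Σhalf²=0.169300
  +C: nom +41.780 → Σnom=40.780; wc +0.410/-0.410 → slack +0.960/-0.960; half-tol=0.410, Σhalf²=0.337400
  -D: nom -13.670 → Σnom=27.110; wc +0.240/-0.050 → slack +1.200/-1.010; half-tol=0.145, Σhalf²=0.358425
  +E: nom +16.490 → Σnom=43.600; wc +0.213/-0.180 → slack +1.413/-1.190; half-tol=0.197, Σhalf²=0.397037
  -F: nom -29.500 → Σnom=14.100; wc +0.140/-0.030 → slack +1.553/-1.220; half-tol=0.085, Σhalf²=0.404262
  -G: nom -23.890 → Σnom=-9.790; wc +0.368/-0.080 → slack +1.921/-1.300; half-tol=0.224, Σhalf²=0.454438
  +H: nom +33.800 → Σnom=24.010; wc +0.020/-0.480 → slack +1.941/-1.780; half-tol=0.250, Σhalf²=0.516938
  -I: nom -11.500 → Σnom=12.510; wc +0.250/-0.250 → slack +2.191/-2.030; half-tol=0.250, Σhalf²=0.579438
Nominal = 12.510. Worst-case = [12.510 - 2.030, 12.510 + 2.191] = [10.480, 14.701]. RSS = √0.579438 = 0.761.

nominal=12.510 wc=[10.480,14.701] rss=0.761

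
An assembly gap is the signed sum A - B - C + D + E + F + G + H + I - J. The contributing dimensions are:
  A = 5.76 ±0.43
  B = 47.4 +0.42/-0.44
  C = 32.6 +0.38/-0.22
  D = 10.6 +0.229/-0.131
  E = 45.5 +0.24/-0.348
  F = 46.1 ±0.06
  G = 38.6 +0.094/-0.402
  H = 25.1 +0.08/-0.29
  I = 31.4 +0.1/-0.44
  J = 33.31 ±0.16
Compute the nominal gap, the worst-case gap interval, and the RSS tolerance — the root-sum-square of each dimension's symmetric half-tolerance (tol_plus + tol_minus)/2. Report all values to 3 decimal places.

nominal=89.750 wc=[86.689,91.803] rss=0.881

Stack each dimension's contribution:
  +A: nom +5.760 → Σnom=5.760; wc +0.430/-0.430 → slack +0.430/-0.430; half-tol=0.430, Σhalf²=0.184900
  -B: nom -47.400 → Σnom=-41.640; wc +0.440/-0.420 → slack +0.870/-0.850; half-tol=0.430, Σhalf²=0.369800
  -C: nom -32.600 → Σnom=-74.240; wc +0.220/-0.380 → slack +1.090/-1.230; half-tol=0.300, Σhalf²=0.459800
  +D: nom +10.600 → Σnom=-63.640; wc +0.229/-0.131 → slack +1.319/-1.361; half-tol=0.180, Σhalf²=0.492200
  +E: nom +45.500 → Σnom=-18.140; wc +0.240/-0.348 → slack +1.559/-1.709; half-tol=0.294, Σhalf²=0.578636
  +F: nom +46.100 → Σnom=27.960; wc +0.060/-0.060 → slack +1.619/-1.769; half-tol=0.060, Σhalf²=0.582236
  +G: nom +38.600 → Σnom=66.560; wc +0.094/-0.402 → slack +1.713/-2.171; half-tol=0.248, Σhalf²=0.643740
  +H: nom +25.100 → Σnom=91.660; wc +0.080/-0.290 → slack +1.793/-2.461; half-tol=0.185, Σhalf²=0.677965
  +I: nom +31.400 → Σnom=123.060; wc +0.100/-0.440 → slack +1.893/-2.901; half-tol=0.270, Σhalf²=0.750865
  -J: nom -33.310 → Σnom=89.750; wc +0.160/-0.160 → slack +2.053/-3.061; half-tol=0.160, Σhalf²=0.776465
Nominal = 89.750. Worst-case = [89.750 - 3.061, 89.750 + 2.053] = [86.689, 91.803]. RSS = √0.776465 = 0.881.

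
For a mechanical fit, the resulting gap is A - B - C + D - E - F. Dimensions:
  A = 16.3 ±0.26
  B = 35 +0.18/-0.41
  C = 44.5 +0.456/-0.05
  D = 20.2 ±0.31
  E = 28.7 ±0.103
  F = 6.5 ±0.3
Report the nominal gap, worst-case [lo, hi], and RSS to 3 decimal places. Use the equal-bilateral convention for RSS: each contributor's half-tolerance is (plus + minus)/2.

Stack each dimension's contribution:
  +A: nom +16.300 → Σnom=16.300; wc +0.260/-0.260 → slack +0.260/-0.260; half-tol=0.260, Σhalf²=0.067600
  -B: nom -35.000 → Σnom=-18.700; wc +0.410/-0.180 → slack +0.670/-0.440; half-tol=0.295, Σhalf²=0.154625
  -C: nom -44.500 → Σnom=-63.200; wc +0.050/-0.456 → slack +0.720/-0.896; half-tol=0.253, Σhalf²=0.218634
  +D: nom +20.200 → Σnom=-43.000; wc +0.310/-0.310 → slack +1.030/-1.206; half-tol=0.310, Σhalf²=0.314734
  -E: nom -28.700 → Σnom=-71.700; wc +0.103/-0.103 → slack +1.133/-1.309; half-tol=0.103, Σhalf²=0.325343
  -F: nom -6.500 → Σnom=-78.200; wc +0.300/-0.300 → slack +1.433/-1.609; half-tol=0.300, Σhalf²=0.415343
Nominal = -78.200. Worst-case = [-78.200 - 1.609, -78.200 + 1.433] = [-79.809, -76.767]. RSS = √0.415343 = 0.644.

nominal=-78.200 wc=[-79.809,-76.767] rss=0.644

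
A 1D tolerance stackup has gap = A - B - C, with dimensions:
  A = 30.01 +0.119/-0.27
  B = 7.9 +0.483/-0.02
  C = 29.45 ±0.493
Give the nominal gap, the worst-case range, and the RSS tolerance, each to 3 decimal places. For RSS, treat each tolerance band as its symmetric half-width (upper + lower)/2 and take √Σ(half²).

Stack each dimension's contribution:
  +A: nom +30.010 → Σnom=30.010; wc +0.119/-0.270 → slack +0.119/-0.270; half-tol=0.195, Σhalf²=0.037830
  -B: nom -7.900 → Σnom=22.110; wc +0.020/-0.483 → slack +0.139/-0.753; half-tol=0.252, Σhalf²=0.101082
  -C: nom -29.450 → Σnom=-7.340; wc +0.493/-0.493 → slack +0.632/-1.246; half-tol=0.493, Σhalf²=0.344131
Nominal = -7.340. Worst-case = [-7.340 - 1.246, -7.340 + 0.632] = [-8.586, -6.708]. RSS = √0.344131 = 0.587.

nominal=-7.340 wc=[-8.586,-6.708] rss=0.587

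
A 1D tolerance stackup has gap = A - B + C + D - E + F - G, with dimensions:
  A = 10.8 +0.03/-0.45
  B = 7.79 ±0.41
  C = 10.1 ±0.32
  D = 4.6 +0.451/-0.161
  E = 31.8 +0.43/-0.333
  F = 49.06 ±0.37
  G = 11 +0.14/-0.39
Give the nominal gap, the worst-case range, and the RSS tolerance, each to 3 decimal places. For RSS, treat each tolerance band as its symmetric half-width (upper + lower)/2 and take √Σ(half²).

Stack each dimension's contribution:
  +A: nom +10.800 → Σnom=10.800; wc +0.030/-0.450 → slack +0.030/-0.450; half-tol=0.240, Σhalf²=0.057600
  -B: nom -7.790 → Σnom=3.010; wc +0.410/-0.410 → slack +0.440/-0.860; half-tol=0.410, Σhalf²=0.225700
  +C: nom +10.100 → Σnom=13.110; wc +0.320/-0.320 → slack +0.760/-1.180; half-tol=0.320, Σhalf²=0.328100
  +D: nom +4.600 → Σnom=17.710; wc +0.451/-0.161 → slack +1.211/-1.341; half-tol=0.306, Σhalf²=0.421736
  -E: nom -31.800 → Σnom=-14.090; wc +0.333/-0.430 → slack +1.544/-1.771; half-tol=0.382, Σhalf²=0.567278
  +F: nom +49.060 → Σnom=34.970; wc +0.370/-0.370 → slack +1.914/-2.141; half-tol=0.370, Σhalf²=0.704178
  -G: nom -11.000 → Σnom=23.970; wc +0.390/-0.140 → slack +2.304/-2.281; half-tol=0.265, Σhalf²=0.774403
Nominal = 23.970. Worst-case = [23.970 - 2.281, 23.970 + 2.304] = [21.689, 26.274]. RSS = √0.774403 = 0.880.

nominal=23.970 wc=[21.689,26.274] rss=0.880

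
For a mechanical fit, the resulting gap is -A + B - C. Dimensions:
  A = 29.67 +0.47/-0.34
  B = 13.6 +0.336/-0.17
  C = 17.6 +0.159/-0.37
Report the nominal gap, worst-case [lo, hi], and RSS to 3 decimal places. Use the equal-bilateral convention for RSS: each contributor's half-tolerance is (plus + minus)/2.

nominal=-33.670 wc=[-34.469,-32.624] rss=0.546

Stack each dimension's contribution:
  -A: nom -29.670 → Σnom=-29.670; wc +0.340/-0.470 → slack +0.340/-0.470; half-tol=0.405, Σhalf²=0.164025
  +B: nom +13.600 → Σnom=-16.070; wc +0.336/-0.170 → slack +0.676/-0.640; half-tol=0.253, Σhalf²=0.228034
  -C: nom -17.600 → Σnom=-33.670; wc +0.370/-0.159 → slack +1.046/-0.799; half-tol=0.265, Σhalf²=0.297994
Nominal = -33.670. Worst-case = [-33.670 - 0.799, -33.670 + 1.046] = [-34.469, -32.624]. RSS = √0.297994 = 0.546.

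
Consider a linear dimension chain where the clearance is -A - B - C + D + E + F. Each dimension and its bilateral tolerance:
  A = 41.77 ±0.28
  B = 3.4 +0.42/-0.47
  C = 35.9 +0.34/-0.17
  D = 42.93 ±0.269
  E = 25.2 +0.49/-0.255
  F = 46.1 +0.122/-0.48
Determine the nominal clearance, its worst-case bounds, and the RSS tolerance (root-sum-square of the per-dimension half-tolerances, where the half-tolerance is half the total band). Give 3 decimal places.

nominal=33.160 wc=[31.116,34.961] rss=0.802

Stack each dimension's contribution:
  -A: nom -41.770 → Σnom=-41.770; wc +0.280/-0.280 → slack +0.280/-0.280; half-tol=0.280, Σhalf²=0.078400
  -B: nom -3.400 → Σnom=-45.170; wc +0.470/-0.420 → slack +0.750/-0.700; half-tol=0.445, Σhalf²=0.276425
  -C: nom -35.900 → Σnom=-81.070; wc +0.170/-0.340 → slack +0.920/-1.040; half-tol=0.255, Σhalf²=0.341450
  +D: nom +42.930 → Σnom=-38.140; wc +0.269/-0.269 → slack +1.189/-1.309; half-tol=0.269, Σhalf²=0.413811
  +E: nom +25.200 → Σnom=-12.940; wc +0.490/-0.255 → slack +1.679/-1.564; half-tol=0.372, Σhalf²=0.552567
  +F: nom +46.100 → Σnom=33.160; wc +0.122/-0.480 → slack +1.801/-2.044; half-tol=0.301, Σhalf²=0.643168
Nominal = 33.160. Worst-case = [33.160 - 2.044, 33.160 + 1.801] = [31.116, 34.961]. RSS = √0.643168 = 0.802.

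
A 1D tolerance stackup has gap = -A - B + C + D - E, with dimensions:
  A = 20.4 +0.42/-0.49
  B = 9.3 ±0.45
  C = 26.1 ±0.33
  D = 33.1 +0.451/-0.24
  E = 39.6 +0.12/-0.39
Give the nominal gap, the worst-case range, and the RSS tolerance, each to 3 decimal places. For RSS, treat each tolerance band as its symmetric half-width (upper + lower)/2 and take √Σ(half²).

Stack each dimension's contribution:
  -A: nom -20.400 → Σnom=-20.400; wc +0.490/-0.420 → slack +0.490/-0.420; half-tol=0.455, Σhalf²=0.207025
  -B: nom -9.300 → Σnom=-29.700; wc +0.450/-0.450 → slack +0.940/-0.870; half-tol=0.450, Σhalf²=0.409525
  +C: nom +26.100 → Σnom=-3.600; wc +0.330/-0.330 → slack +1.270/-1.200; half-tol=0.330, Σhalf²=0.518425
  +D: nom +33.100 → Σnom=29.500; wc +0.451/-0.240 → slack +1.721/-1.440; half-tol=0.346, Σhalf²=0.637795
  -E: nom -39.600 → Σnom=-10.100; wc +0.390/-0.120 → slack +2.111/-1.560; half-tol=0.255, Σhalf²=0.702820
Nominal = -10.100. Worst-case = [-10.100 - 1.560, -10.100 + 2.111] = [-11.660, -7.989]. RSS = √0.702820 = 0.838.

nominal=-10.100 wc=[-11.660,-7.989] rss=0.838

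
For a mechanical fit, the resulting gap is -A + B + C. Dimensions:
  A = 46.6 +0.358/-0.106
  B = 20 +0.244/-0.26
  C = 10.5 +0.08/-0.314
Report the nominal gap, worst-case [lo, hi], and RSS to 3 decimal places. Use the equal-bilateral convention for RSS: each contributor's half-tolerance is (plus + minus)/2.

nominal=-16.100 wc=[-17.032,-15.670] rss=0.395

Stack each dimension's contribution:
  -A: nom -46.600 → Σnom=-46.600; wc +0.106/-0.358 → slack +0.106/-0.358; half-tol=0.232, Σhalf²=0.053824
  +B: nom +20.000 → Σnom=-26.600; wc +0.244/-0.260 → slack +0.350/-0.618; half-tol=0.252, Σhalf²=0.117328
  +C: nom +10.500 → Σnom=-16.100; wc +0.080/-0.314 → slack +0.430/-0.932; half-tol=0.197, Σhalf²=0.156137
Nominal = -16.100. Worst-case = [-16.100 - 0.932, -16.100 + 0.430] = [-17.032, -15.670]. RSS = √0.156137 = 0.395.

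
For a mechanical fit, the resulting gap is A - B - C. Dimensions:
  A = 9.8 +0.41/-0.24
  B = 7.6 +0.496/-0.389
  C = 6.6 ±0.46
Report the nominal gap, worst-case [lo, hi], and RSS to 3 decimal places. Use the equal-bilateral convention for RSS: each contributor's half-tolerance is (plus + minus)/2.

nominal=-4.400 wc=[-5.596,-3.141] rss=0.716

Stack each dimension's contribution:
  +A: nom +9.800 → Σnom=9.800; wc +0.410/-0.240 → slack +0.410/-0.240; half-tol=0.325, Σhalf²=0.105625
  -B: nom -7.600 → Σnom=2.200; wc +0.389/-0.496 → slack +0.799/-0.736; half-tol=0.443, Σhalf²=0.301431
  -C: nom -6.600 → Σnom=-4.400; wc +0.460/-0.460 → slack +1.259/-1.196; half-tol=0.460, Σhalf²=0.513031
Nominal = -4.400. Worst-case = [-4.400 - 1.196, -4.400 + 1.259] = [-5.596, -3.141]. RSS = √0.513031 = 0.716.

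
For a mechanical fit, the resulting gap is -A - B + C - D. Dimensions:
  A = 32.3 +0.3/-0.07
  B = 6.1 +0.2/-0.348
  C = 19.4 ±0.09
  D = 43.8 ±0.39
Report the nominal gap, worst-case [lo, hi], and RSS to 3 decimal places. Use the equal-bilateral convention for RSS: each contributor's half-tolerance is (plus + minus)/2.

Stack each dimension's contribution:
  -A: nom -32.300 → Σnom=-32.300; wc +0.070/-0.300 → slack +0.070/-0.300; half-tol=0.185, Σhalf²=0.034225
  -B: nom -6.100 → Σnom=-38.400; wc +0.348/-0.200 → slack +0.418/-0.500; half-tol=0.274, Σhalf²=0.109301
  +C: nom +19.400 → Σnom=-19.000; wc +0.090/-0.090 → slack +0.508/-0.590; half-tol=0.090, Σhalf²=0.117401
  -D: nom -43.800 → Σnom=-62.800; wc +0.390/-0.390 → slack +0.898/-0.980; half-tol=0.390, Σhalf²=0.269501
Nominal = -62.800. Worst-case = [-62.800 - 0.980, -62.800 + 0.898] = [-63.780, -61.902]. RSS = √0.269501 = 0.519.

nominal=-62.800 wc=[-63.780,-61.902] rss=0.519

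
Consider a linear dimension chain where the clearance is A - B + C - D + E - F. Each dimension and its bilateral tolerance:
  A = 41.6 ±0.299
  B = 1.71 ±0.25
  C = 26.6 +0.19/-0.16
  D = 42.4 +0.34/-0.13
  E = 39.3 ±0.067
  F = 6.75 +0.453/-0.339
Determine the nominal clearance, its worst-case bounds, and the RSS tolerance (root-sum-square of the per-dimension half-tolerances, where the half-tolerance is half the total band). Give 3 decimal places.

Stack each dimension's contribution:
  +A: nom +41.600 → Σnom=41.600; wc +0.299/-0.299 → slack +0.299/-0.299; half-tol=0.299, Σhalf²=0.089401
  -B: nom -1.710 → Σnom=39.890; wc +0.250/-0.250 → slack +0.549/-0.549; half-tol=0.250, Σhalf²=0.151901
  +C: nom +26.600 → Σnom=66.490; wc +0.190/-0.160 → slack +0.739/-0.709; half-tol=0.175, Σhalf²=0.182526
  -D: nom -42.400 → Σnom=24.090; wc +0.130/-0.340 → slack +0.869/-1.049; half-tol=0.235, Σhalf²=0.237751
  +E: nom +39.300 → Σnom=63.390; wc +0.067/-0.067 → slack +0.936/-1.116; half-tol=0.067, Σhalf²=0.242240
  -F: nom -6.750 → Σnom=56.640; wc +0.339/-0.453 → slack +1.275/-1.569; half-tol=0.396, Σhalf²=0.399056
Nominal = 56.640. Worst-case = [56.640 - 1.569, 56.640 + 1.275] = [55.071, 57.915]. RSS = √0.399056 = 0.632.

nominal=56.640 wc=[55.071,57.915] rss=0.632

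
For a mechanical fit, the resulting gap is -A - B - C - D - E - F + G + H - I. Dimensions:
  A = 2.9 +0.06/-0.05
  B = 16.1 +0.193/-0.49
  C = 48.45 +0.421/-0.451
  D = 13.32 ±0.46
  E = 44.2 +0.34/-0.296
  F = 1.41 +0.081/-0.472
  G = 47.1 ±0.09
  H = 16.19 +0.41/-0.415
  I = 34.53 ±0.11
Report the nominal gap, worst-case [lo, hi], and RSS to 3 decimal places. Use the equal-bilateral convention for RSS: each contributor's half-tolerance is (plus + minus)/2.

nominal=-97.620 wc=[-99.790,-94.791] rss=0.943

Stack each dimension's contribution:
  -A: nom -2.900 → Σnom=-2.900; wc +0.050/-0.060 → slack +0.050/-0.060; half-tol=0.055, Σhalf²=0.003025
  -B: nom -16.100 → Σnom=-19.000; wc +0.490/-0.193 → slack +0.540/-0.253; half-tol=0.342, Σhalf²=0.119647
  -C: nom -48.450 → Σnom=-67.450; wc +0.451/-0.421 → slack +0.991/-0.674; half-tol=0.436, Σhalf²=0.309743
  -D: nom -13.320 → Σnom=-80.770; wc +0.460/-0.460 → slack +1.451/-1.134; half-tol=0.460, Σhalf²=0.521343
  -E: nom -44.200 → Σnom=-124.970; wc +0.296/-0.340 → slack +1.747/-1.474; half-tol=0.318, Σhalf²=0.622467
  -F: nom -1.410 → Σnom=-126.380; wc +0.472/-0.081 → slack +2.219/-1.555; half-tol=0.276, Σhalf²=0.698920
  +G: nom +47.100 → Σnom=-79.280; wc +0.090/-0.090 → slack +2.309/-1.645; half-tol=0.090, Σhalf²=0.707020
  +H: nom +16.190 → Σnom=-63.090; wc +0.410/-0.415 → slack +2.719/-2.060; half-tol=0.412, Σhalf²=0.877176
  -I: nom -34.530 → Σnom=-97.620; wc +0.110/-0.110 → slack +2.829/-2.170; half-tol=0.110, Σhalf²=0.889276
Nominal = -97.620. Worst-case = [-97.620 - 2.170, -97.620 + 2.829] = [-99.790, -94.791]. RSS = √0.889276 = 0.943.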